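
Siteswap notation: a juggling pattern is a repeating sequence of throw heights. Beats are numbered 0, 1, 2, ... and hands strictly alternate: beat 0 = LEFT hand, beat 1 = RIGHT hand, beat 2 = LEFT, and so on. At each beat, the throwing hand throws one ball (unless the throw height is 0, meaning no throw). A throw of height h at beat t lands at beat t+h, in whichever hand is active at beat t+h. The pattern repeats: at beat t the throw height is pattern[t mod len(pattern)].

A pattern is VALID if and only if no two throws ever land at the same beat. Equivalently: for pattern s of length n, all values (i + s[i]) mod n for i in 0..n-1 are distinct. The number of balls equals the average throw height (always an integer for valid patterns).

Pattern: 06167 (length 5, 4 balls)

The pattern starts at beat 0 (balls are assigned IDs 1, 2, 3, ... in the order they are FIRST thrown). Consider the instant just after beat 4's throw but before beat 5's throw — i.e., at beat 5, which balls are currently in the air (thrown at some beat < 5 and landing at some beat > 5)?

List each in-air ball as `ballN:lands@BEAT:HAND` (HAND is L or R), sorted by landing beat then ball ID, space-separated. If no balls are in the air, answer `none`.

Answer: ball1:lands@7:R ball2:lands@9:R ball3:lands@11:R

Derivation:
Beat 1 (R): throw ball1 h=6 -> lands@7:R; in-air after throw: [b1@7:R]
Beat 2 (L): throw ball2 h=1 -> lands@3:R; in-air after throw: [b2@3:R b1@7:R]
Beat 3 (R): throw ball2 h=6 -> lands@9:R; in-air after throw: [b1@7:R b2@9:R]
Beat 4 (L): throw ball3 h=7 -> lands@11:R; in-air after throw: [b1@7:R b2@9:R b3@11:R]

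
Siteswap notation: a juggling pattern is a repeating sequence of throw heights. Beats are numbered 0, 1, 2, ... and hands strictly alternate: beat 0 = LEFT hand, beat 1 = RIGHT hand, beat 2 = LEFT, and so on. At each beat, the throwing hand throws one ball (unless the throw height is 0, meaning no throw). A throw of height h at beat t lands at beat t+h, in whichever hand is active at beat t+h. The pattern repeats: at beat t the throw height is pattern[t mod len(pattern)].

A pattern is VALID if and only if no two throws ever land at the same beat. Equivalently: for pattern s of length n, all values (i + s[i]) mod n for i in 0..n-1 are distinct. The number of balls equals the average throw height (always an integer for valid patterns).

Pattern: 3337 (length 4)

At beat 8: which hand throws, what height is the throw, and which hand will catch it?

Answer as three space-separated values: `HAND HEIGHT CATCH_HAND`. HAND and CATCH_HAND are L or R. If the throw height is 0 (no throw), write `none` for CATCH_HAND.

Answer: L 3 R

Derivation:
Beat 8: 8 mod 2 = 0, so hand = L
Throw height = pattern[8 mod 4] = pattern[0] = 3
Lands at beat 8+3=11, 11 mod 2 = 1, so catch hand = R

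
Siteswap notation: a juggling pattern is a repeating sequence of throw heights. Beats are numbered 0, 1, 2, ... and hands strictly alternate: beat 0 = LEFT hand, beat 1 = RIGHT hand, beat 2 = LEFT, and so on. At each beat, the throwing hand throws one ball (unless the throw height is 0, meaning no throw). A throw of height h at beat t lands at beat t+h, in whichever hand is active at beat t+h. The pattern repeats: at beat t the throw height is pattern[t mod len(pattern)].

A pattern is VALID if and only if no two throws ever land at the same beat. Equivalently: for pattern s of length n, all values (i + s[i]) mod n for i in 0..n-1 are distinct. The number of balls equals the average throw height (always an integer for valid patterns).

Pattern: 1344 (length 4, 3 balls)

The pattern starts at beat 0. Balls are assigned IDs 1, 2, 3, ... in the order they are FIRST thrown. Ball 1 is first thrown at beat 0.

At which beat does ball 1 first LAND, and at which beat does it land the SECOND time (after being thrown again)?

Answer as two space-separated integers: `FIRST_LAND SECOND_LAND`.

Answer: 1 4

Derivation:
Beat 0 (L): throw ball1 h=1 -> lands@1:R; in-air after throw: [b1@1:R]
Beat 1 (R): throw ball1 h=3 -> lands@4:L; in-air after throw: [b1@4:L]
Beat 2 (L): throw ball2 h=4 -> lands@6:L; in-air after throw: [b1@4:L b2@6:L]
Beat 3 (R): throw ball3 h=4 -> lands@7:R; in-air after throw: [b1@4:L b2@6:L b3@7:R]
Beat 4 (L): throw ball1 h=1 -> lands@5:R; in-air after throw: [b1@5:R b2@6:L b3@7:R]
Ball 1: thrown@0 h=1 -> first land @1; rethrown@1 h=3 -> second land @4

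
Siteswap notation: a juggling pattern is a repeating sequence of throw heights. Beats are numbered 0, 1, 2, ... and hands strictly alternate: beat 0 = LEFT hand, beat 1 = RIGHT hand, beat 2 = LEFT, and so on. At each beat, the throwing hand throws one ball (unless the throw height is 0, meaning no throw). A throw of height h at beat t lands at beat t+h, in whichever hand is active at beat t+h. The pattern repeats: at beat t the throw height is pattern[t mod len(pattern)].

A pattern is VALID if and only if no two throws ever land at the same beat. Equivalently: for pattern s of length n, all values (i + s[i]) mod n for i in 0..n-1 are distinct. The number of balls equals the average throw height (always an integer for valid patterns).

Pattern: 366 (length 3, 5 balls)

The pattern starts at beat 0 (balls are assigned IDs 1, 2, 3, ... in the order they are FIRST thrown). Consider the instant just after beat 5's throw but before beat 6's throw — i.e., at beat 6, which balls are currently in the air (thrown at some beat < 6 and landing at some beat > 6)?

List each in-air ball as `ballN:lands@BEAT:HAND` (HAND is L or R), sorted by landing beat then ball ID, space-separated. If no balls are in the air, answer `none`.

Answer: ball2:lands@7:R ball3:lands@8:L ball4:lands@10:L ball5:lands@11:R

Derivation:
Beat 0 (L): throw ball1 h=3 -> lands@3:R; in-air after throw: [b1@3:R]
Beat 1 (R): throw ball2 h=6 -> lands@7:R; in-air after throw: [b1@3:R b2@7:R]
Beat 2 (L): throw ball3 h=6 -> lands@8:L; in-air after throw: [b1@3:R b2@7:R b3@8:L]
Beat 3 (R): throw ball1 h=3 -> lands@6:L; in-air after throw: [b1@6:L b2@7:R b3@8:L]
Beat 4 (L): throw ball4 h=6 -> lands@10:L; in-air after throw: [b1@6:L b2@7:R b3@8:L b4@10:L]
Beat 5 (R): throw ball5 h=6 -> lands@11:R; in-air after throw: [b1@6:L b2@7:R b3@8:L b4@10:L b5@11:R]
Beat 6 (L): throw ball1 h=3 -> lands@9:R; in-air after throw: [b2@7:R b3@8:L b1@9:R b4@10:L b5@11:R]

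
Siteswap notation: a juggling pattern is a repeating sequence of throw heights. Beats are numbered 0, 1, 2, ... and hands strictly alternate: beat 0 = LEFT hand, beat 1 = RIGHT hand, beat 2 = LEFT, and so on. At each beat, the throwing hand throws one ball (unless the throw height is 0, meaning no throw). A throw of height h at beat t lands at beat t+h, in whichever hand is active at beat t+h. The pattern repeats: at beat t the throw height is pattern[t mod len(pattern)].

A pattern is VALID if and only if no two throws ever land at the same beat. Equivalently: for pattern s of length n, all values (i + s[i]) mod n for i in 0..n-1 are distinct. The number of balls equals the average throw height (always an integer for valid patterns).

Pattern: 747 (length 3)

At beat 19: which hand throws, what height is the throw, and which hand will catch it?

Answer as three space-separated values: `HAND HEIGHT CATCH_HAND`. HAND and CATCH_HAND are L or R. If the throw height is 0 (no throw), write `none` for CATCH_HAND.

Beat 19: 19 mod 2 = 1, so hand = R
Throw height = pattern[19 mod 3] = pattern[1] = 4
Lands at beat 19+4=23, 23 mod 2 = 1, so catch hand = R

Answer: R 4 R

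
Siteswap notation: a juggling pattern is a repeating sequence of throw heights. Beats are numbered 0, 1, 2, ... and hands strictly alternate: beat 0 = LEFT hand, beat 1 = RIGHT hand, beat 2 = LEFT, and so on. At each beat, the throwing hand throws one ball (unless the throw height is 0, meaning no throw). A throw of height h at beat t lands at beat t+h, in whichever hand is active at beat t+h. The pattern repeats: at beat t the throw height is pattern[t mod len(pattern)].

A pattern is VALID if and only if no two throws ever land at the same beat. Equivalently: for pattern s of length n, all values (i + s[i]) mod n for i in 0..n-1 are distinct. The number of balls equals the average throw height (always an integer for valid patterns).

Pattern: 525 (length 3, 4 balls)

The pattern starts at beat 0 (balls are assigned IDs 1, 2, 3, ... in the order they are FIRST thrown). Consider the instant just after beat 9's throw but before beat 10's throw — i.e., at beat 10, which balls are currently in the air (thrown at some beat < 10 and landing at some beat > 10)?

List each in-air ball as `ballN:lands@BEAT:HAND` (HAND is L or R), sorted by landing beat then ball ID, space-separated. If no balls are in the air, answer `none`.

Answer: ball4:lands@11:R ball2:lands@13:R ball3:lands@14:L

Derivation:
Beat 0 (L): throw ball1 h=5 -> lands@5:R; in-air after throw: [b1@5:R]
Beat 1 (R): throw ball2 h=2 -> lands@3:R; in-air after throw: [b2@3:R b1@5:R]
Beat 2 (L): throw ball3 h=5 -> lands@7:R; in-air after throw: [b2@3:R b1@5:R b3@7:R]
Beat 3 (R): throw ball2 h=5 -> lands@8:L; in-air after throw: [b1@5:R b3@7:R b2@8:L]
Beat 4 (L): throw ball4 h=2 -> lands@6:L; in-air after throw: [b1@5:R b4@6:L b3@7:R b2@8:L]
Beat 5 (R): throw ball1 h=5 -> lands@10:L; in-air after throw: [b4@6:L b3@7:R b2@8:L b1@10:L]
Beat 6 (L): throw ball4 h=5 -> lands@11:R; in-air after throw: [b3@7:R b2@8:L b1@10:L b4@11:R]
Beat 7 (R): throw ball3 h=2 -> lands@9:R; in-air after throw: [b2@8:L b3@9:R b1@10:L b4@11:R]
Beat 8 (L): throw ball2 h=5 -> lands@13:R; in-air after throw: [b3@9:R b1@10:L b4@11:R b2@13:R]
Beat 9 (R): throw ball3 h=5 -> lands@14:L; in-air after throw: [b1@10:L b4@11:R b2@13:R b3@14:L]
Beat 10 (L): throw ball1 h=2 -> lands@12:L; in-air after throw: [b4@11:R b1@12:L b2@13:R b3@14:L]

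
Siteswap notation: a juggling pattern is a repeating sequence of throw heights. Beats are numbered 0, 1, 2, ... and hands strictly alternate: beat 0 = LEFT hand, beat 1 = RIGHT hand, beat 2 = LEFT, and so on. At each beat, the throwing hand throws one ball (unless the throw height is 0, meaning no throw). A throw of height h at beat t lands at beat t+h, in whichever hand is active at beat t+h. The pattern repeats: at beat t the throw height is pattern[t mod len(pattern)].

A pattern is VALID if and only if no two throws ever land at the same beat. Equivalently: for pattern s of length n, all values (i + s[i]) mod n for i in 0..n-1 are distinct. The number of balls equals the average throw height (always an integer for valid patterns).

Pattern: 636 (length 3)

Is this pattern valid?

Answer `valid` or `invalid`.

i=0: (i + s[i]) mod n = (0 + 6) mod 3 = 0
i=1: (i + s[i]) mod n = (1 + 3) mod 3 = 1
i=2: (i + s[i]) mod n = (2 + 6) mod 3 = 2
Residues: [0, 1, 2], distinct: True

Answer: valid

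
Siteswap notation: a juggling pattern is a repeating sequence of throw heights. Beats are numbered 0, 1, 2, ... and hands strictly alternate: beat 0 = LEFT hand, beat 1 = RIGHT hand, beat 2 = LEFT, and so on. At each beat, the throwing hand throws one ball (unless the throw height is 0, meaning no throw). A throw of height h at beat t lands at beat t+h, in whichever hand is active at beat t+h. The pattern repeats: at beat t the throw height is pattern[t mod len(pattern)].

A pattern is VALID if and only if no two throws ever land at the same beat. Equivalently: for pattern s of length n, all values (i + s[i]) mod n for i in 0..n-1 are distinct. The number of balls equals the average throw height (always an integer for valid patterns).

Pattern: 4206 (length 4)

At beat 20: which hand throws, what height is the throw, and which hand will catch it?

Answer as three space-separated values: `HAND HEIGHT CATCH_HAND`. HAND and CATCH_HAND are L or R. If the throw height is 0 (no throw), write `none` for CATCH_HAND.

Beat 20: 20 mod 2 = 0, so hand = L
Throw height = pattern[20 mod 4] = pattern[0] = 4
Lands at beat 20+4=24, 24 mod 2 = 0, so catch hand = L

Answer: L 4 L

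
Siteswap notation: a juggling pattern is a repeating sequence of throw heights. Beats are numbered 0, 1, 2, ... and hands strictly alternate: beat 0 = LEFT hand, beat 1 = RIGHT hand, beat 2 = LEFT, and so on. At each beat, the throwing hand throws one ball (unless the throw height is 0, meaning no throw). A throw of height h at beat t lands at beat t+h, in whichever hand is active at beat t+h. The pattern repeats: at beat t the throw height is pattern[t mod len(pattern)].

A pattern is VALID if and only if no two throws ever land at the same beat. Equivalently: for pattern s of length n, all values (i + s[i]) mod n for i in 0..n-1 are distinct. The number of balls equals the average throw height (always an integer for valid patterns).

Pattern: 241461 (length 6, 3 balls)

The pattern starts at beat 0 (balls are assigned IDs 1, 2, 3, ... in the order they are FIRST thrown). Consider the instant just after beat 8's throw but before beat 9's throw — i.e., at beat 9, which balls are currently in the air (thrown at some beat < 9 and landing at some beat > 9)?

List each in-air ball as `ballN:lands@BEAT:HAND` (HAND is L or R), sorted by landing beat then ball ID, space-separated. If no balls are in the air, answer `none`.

Answer: ball3:lands@10:L ball1:lands@11:R

Derivation:
Beat 0 (L): throw ball1 h=2 -> lands@2:L; in-air after throw: [b1@2:L]
Beat 1 (R): throw ball2 h=4 -> lands@5:R; in-air after throw: [b1@2:L b2@5:R]
Beat 2 (L): throw ball1 h=1 -> lands@3:R; in-air after throw: [b1@3:R b2@5:R]
Beat 3 (R): throw ball1 h=4 -> lands@7:R; in-air after throw: [b2@5:R b1@7:R]
Beat 4 (L): throw ball3 h=6 -> lands@10:L; in-air after throw: [b2@5:R b1@7:R b3@10:L]
Beat 5 (R): throw ball2 h=1 -> lands@6:L; in-air after throw: [b2@6:L b1@7:R b3@10:L]
Beat 6 (L): throw ball2 h=2 -> lands@8:L; in-air after throw: [b1@7:R b2@8:L b3@10:L]
Beat 7 (R): throw ball1 h=4 -> lands@11:R; in-air after throw: [b2@8:L b3@10:L b1@11:R]
Beat 8 (L): throw ball2 h=1 -> lands@9:R; in-air after throw: [b2@9:R b3@10:L b1@11:R]
Beat 9 (R): throw ball2 h=4 -> lands@13:R; in-air after throw: [b3@10:L b1@11:R b2@13:R]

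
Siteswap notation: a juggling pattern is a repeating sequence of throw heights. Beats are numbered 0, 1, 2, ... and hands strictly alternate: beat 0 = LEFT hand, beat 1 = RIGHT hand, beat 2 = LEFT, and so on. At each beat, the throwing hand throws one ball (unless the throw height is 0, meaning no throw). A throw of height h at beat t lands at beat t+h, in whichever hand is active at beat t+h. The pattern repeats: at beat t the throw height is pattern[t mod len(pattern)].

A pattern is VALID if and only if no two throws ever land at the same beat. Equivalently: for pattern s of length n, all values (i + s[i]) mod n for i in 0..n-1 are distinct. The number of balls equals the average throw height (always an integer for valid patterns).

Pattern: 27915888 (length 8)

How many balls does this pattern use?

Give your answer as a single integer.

Pattern = [2, 7, 9, 1, 5, 8, 8, 8], length n = 8
  position 0: throw height = 2, running sum = 2
  position 1: throw height = 7, running sum = 9
  position 2: throw height = 9, running sum = 18
  position 3: throw height = 1, running sum = 19
  position 4: throw height = 5, running sum = 24
  position 5: throw height = 8, running sum = 32
  position 6: throw height = 8, running sum = 40
  position 7: throw height = 8, running sum = 48
Total sum = 48; balls = sum / n = 48 / 8 = 6

Answer: 6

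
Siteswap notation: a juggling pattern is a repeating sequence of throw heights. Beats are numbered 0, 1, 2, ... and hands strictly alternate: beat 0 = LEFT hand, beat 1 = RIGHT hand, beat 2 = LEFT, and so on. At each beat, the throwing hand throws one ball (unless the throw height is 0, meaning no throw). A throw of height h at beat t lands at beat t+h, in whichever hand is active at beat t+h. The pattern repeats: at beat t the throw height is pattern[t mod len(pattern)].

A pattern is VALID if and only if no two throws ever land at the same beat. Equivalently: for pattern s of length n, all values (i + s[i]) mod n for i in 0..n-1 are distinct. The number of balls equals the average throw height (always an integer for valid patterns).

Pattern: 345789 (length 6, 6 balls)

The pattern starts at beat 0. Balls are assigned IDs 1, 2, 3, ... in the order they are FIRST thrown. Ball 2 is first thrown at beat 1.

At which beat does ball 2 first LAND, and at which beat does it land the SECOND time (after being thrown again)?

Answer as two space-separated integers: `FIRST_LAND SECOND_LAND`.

Answer: 5 14

Derivation:
Beat 0 (L): throw ball1 h=3 -> lands@3:R; in-air after throw: [b1@3:R]
Beat 1 (R): throw ball2 h=4 -> lands@5:R; in-air after throw: [b1@3:R b2@5:R]
Beat 2 (L): throw ball3 h=5 -> lands@7:R; in-air after throw: [b1@3:R b2@5:R b3@7:R]
Beat 3 (R): throw ball1 h=7 -> lands@10:L; in-air after throw: [b2@5:R b3@7:R b1@10:L]
Beat 4 (L): throw ball4 h=8 -> lands@12:L; in-air after throw: [b2@5:R b3@7:R b1@10:L b4@12:L]
Beat 5 (R): throw ball2 h=9 -> lands@14:L; in-air after throw: [b3@7:R b1@10:L b4@12:L b2@14:L]
Beat 6 (L): throw ball5 h=3 -> lands@9:R; in-air after throw: [b3@7:R b5@9:R b1@10:L b4@12:L b2@14:L]
Beat 7 (R): throw ball3 h=4 -> lands@11:R; in-air after throw: [b5@9:R b1@10:L b3@11:R b4@12:L b2@14:L]
Beat 8 (L): throw ball6 h=5 -> lands@13:R; in-air after throw: [b5@9:R b1@10:L b3@11:R b4@12:L b6@13:R b2@14:L]
Beat 9 (R): throw ball5 h=7 -> lands@16:L; in-air after throw: [b1@10:L b3@11:R b4@12:L b6@13:R b2@14:L b5@16:L]
Beat 10 (L): throw ball1 h=8 -> lands@18:L; in-air after throw: [b3@11:R b4@12:L b6@13:R b2@14:L b5@16:L b1@18:L]
Beat 11 (R): throw ball3 h=9 -> lands@20:L; in-air after throw: [b4@12:L b6@13:R b2@14:L b5@16:L b1@18:L b3@20:L]
Beat 12 (L): throw ball4 h=3 -> lands@15:R; in-air after throw: [b6@13:R b2@14:L b4@15:R b5@16:L b1@18:L b3@20:L]
Beat 13 (R): throw ball6 h=4 -> lands@17:R; in-air after throw: [b2@14:L b4@15:R b5@16:L b6@17:R b1@18:L b3@20:L]
Beat 14 (L): throw ball2 h=5 -> lands@19:R; in-air after throw: [b4@15:R b5@16:L b6@17:R b1@18:L b2@19:R b3@20:L]
Ball 2: thrown@1 h=4 -> first land @5; rethrown@5 h=9 -> second land @14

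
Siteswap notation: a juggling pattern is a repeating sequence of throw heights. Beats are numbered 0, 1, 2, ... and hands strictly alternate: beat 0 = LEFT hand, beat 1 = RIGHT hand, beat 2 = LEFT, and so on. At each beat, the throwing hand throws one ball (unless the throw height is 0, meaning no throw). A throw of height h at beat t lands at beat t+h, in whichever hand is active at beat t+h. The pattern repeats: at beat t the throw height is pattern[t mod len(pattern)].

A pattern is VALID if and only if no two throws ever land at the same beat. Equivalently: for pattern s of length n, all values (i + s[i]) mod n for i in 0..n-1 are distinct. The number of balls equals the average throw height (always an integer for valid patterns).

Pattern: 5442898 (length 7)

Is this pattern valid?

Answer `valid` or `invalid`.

i=0: (i + s[i]) mod n = (0 + 5) mod 7 = 5
i=1: (i + s[i]) mod n = (1 + 4) mod 7 = 5
i=2: (i + s[i]) mod n = (2 + 4) mod 7 = 6
i=3: (i + s[i]) mod n = (3 + 2) mod 7 = 5
i=4: (i + s[i]) mod n = (4 + 8) mod 7 = 5
i=5: (i + s[i]) mod n = (5 + 9) mod 7 = 0
i=6: (i + s[i]) mod n = (6 + 8) mod 7 = 0
Residues: [5, 5, 6, 5, 5, 0, 0], distinct: False

Answer: invalid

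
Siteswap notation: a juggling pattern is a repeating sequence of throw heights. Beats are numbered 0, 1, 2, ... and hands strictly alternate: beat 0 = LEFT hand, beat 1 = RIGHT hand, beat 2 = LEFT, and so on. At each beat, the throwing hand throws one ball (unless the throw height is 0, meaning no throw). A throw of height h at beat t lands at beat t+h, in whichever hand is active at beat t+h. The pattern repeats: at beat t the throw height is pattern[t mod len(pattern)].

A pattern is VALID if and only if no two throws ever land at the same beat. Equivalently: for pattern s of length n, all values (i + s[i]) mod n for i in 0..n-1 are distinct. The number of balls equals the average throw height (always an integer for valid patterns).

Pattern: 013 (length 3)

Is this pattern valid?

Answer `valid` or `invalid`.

Answer: invalid

Derivation:
i=0: (i + s[i]) mod n = (0 + 0) mod 3 = 0
i=1: (i + s[i]) mod n = (1 + 1) mod 3 = 2
i=2: (i + s[i]) mod n = (2 + 3) mod 3 = 2
Residues: [0, 2, 2], distinct: False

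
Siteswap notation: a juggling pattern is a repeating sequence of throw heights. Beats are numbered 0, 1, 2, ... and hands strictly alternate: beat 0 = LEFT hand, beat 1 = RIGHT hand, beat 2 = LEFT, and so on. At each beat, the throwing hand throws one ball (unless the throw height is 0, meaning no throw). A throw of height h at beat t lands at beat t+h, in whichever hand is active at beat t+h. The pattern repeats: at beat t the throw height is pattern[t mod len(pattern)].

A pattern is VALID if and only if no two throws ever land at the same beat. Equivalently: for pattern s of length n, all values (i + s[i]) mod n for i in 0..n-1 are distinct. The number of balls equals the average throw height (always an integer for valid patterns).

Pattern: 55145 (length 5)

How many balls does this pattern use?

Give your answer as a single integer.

Pattern = [5, 5, 1, 4, 5], length n = 5
  position 0: throw height = 5, running sum = 5
  position 1: throw height = 5, running sum = 10
  position 2: throw height = 1, running sum = 11
  position 3: throw height = 4, running sum = 15
  position 4: throw height = 5, running sum = 20
Total sum = 20; balls = sum / n = 20 / 5 = 4

Answer: 4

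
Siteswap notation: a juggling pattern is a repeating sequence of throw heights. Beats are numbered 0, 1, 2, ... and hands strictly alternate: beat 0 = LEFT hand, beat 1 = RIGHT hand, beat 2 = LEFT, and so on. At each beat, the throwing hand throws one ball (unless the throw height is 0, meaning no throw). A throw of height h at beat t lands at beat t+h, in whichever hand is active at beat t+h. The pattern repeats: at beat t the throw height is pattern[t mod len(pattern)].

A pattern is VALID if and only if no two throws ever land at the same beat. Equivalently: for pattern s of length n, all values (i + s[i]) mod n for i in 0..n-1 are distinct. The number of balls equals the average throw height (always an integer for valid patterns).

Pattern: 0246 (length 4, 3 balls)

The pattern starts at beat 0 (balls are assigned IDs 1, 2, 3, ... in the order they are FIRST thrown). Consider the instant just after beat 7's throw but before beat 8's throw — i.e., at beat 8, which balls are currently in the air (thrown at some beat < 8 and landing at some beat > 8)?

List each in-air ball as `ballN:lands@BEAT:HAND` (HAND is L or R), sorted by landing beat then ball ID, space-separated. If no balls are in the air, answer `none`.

Beat 1 (R): throw ball1 h=2 -> lands@3:R; in-air after throw: [b1@3:R]
Beat 2 (L): throw ball2 h=4 -> lands@6:L; in-air after throw: [b1@3:R b2@6:L]
Beat 3 (R): throw ball1 h=6 -> lands@9:R; in-air after throw: [b2@6:L b1@9:R]
Beat 5 (R): throw ball3 h=2 -> lands@7:R; in-air after throw: [b2@6:L b3@7:R b1@9:R]
Beat 6 (L): throw ball2 h=4 -> lands@10:L; in-air after throw: [b3@7:R b1@9:R b2@10:L]
Beat 7 (R): throw ball3 h=6 -> lands@13:R; in-air after throw: [b1@9:R b2@10:L b3@13:R]

Answer: ball1:lands@9:R ball2:lands@10:L ball3:lands@13:R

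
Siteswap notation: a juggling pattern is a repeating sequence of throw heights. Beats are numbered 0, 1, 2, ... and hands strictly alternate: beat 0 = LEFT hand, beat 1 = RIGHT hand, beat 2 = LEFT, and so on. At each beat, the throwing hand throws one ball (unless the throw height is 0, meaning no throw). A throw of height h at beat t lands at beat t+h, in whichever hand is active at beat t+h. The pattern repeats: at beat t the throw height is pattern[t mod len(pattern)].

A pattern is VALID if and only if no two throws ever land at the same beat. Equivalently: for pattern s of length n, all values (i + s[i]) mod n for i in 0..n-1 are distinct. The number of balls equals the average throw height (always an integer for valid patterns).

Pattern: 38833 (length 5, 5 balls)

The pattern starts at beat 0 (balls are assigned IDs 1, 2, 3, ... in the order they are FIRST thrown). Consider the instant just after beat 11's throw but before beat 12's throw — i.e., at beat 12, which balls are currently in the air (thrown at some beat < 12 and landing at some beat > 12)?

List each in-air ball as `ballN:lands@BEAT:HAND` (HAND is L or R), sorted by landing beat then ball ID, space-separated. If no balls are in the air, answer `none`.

Answer: ball3:lands@13:R ball1:lands@14:L ball4:lands@15:R ball5:lands@19:R

Derivation:
Beat 0 (L): throw ball1 h=3 -> lands@3:R; in-air after throw: [b1@3:R]
Beat 1 (R): throw ball2 h=8 -> lands@9:R; in-air after throw: [b1@3:R b2@9:R]
Beat 2 (L): throw ball3 h=8 -> lands@10:L; in-air after throw: [b1@3:R b2@9:R b3@10:L]
Beat 3 (R): throw ball1 h=3 -> lands@6:L; in-air after throw: [b1@6:L b2@9:R b3@10:L]
Beat 4 (L): throw ball4 h=3 -> lands@7:R; in-air after throw: [b1@6:L b4@7:R b2@9:R b3@10:L]
Beat 5 (R): throw ball5 h=3 -> lands@8:L; in-air after throw: [b1@6:L b4@7:R b5@8:L b2@9:R b3@10:L]
Beat 6 (L): throw ball1 h=8 -> lands@14:L; in-air after throw: [b4@7:R b5@8:L b2@9:R b3@10:L b1@14:L]
Beat 7 (R): throw ball4 h=8 -> lands@15:R; in-air after throw: [b5@8:L b2@9:R b3@10:L b1@14:L b4@15:R]
Beat 8 (L): throw ball5 h=3 -> lands@11:R; in-air after throw: [b2@9:R b3@10:L b5@11:R b1@14:L b4@15:R]
Beat 9 (R): throw ball2 h=3 -> lands@12:L; in-air after throw: [b3@10:L b5@11:R b2@12:L b1@14:L b4@15:R]
Beat 10 (L): throw ball3 h=3 -> lands@13:R; in-air after throw: [b5@11:R b2@12:L b3@13:R b1@14:L b4@15:R]
Beat 11 (R): throw ball5 h=8 -> lands@19:R; in-air after throw: [b2@12:L b3@13:R b1@14:L b4@15:R b5@19:R]
Beat 12 (L): throw ball2 h=8 -> lands@20:L; in-air after throw: [b3@13:R b1@14:L b4@15:R b5@19:R b2@20:L]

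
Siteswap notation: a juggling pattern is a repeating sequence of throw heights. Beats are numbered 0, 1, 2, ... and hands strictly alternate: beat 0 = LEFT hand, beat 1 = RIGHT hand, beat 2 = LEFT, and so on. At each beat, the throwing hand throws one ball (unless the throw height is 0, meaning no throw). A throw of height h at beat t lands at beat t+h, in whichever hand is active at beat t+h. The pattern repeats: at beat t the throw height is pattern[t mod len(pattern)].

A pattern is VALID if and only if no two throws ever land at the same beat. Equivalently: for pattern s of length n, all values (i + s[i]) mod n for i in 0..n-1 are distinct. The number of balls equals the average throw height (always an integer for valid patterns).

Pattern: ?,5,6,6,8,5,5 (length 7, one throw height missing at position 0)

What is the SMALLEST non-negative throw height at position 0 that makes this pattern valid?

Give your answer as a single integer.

i=0: s[i]=? (unknown)
i=1: (1 + 5) mod 7 = 6
i=2: (2 + 6) mod 7 = 1
i=3: (3 + 6) mod 7 = 2
i=4: (4 + 8) mod 7 = 5
i=5: (5 + 5) mod 7 = 3
i=6: (6 + 5) mod 7 = 4
Known residues: [1, 2, 3, 4, 5, 6]; need a permutation of 0..6, so missing residue r = 0
Need (0 + s) mod 7 = 0; smallest s = (0 - 0) mod 7 = 0

Answer: 0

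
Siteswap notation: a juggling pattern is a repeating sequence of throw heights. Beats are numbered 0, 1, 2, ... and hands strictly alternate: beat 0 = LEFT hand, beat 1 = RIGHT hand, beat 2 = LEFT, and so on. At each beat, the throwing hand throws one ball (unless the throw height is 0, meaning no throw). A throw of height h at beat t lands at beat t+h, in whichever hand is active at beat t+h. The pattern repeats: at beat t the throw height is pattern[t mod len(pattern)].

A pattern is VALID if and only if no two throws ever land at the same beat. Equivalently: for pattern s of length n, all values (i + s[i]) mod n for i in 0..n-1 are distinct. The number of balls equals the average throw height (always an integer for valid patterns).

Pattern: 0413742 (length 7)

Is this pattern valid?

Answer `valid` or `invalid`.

Answer: valid

Derivation:
i=0: (i + s[i]) mod n = (0 + 0) mod 7 = 0
i=1: (i + s[i]) mod n = (1 + 4) mod 7 = 5
i=2: (i + s[i]) mod n = (2 + 1) mod 7 = 3
i=3: (i + s[i]) mod n = (3 + 3) mod 7 = 6
i=4: (i + s[i]) mod n = (4 + 7) mod 7 = 4
i=5: (i + s[i]) mod n = (5 + 4) mod 7 = 2
i=6: (i + s[i]) mod n = (6 + 2) mod 7 = 1
Residues: [0, 5, 3, 6, 4, 2, 1], distinct: True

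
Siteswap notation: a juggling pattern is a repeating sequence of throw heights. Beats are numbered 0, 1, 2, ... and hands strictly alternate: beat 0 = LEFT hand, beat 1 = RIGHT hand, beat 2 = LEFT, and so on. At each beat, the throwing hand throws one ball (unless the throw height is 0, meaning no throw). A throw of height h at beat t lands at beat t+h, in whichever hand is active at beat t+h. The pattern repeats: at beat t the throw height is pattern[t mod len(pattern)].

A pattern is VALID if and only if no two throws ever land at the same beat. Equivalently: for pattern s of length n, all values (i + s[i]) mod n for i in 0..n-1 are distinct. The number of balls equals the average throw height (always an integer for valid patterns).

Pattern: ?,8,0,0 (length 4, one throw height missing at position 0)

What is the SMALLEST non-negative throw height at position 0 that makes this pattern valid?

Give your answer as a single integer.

Answer: 0

Derivation:
i=0: s[i]=? (unknown)
i=1: (1 + 8) mod 4 = 1
i=2: (2 + 0) mod 4 = 2
i=3: (3 + 0) mod 4 = 3
Known residues: [1, 2, 3]; need a permutation of 0..3, so missing residue r = 0
Need (0 + s) mod 4 = 0; smallest s = (0 - 0) mod 4 = 0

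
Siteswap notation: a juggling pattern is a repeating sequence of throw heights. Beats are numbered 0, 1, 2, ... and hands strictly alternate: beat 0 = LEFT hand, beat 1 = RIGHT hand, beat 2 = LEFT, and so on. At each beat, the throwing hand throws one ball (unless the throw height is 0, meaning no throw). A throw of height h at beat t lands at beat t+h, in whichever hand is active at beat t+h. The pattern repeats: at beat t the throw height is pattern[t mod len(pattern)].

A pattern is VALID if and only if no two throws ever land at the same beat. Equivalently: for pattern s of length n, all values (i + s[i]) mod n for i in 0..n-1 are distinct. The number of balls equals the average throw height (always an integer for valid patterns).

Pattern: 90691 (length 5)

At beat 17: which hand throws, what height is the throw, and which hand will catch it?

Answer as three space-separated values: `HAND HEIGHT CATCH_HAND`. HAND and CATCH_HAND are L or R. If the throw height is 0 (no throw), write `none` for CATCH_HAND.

Answer: R 6 R

Derivation:
Beat 17: 17 mod 2 = 1, so hand = R
Throw height = pattern[17 mod 5] = pattern[2] = 6
Lands at beat 17+6=23, 23 mod 2 = 1, so catch hand = R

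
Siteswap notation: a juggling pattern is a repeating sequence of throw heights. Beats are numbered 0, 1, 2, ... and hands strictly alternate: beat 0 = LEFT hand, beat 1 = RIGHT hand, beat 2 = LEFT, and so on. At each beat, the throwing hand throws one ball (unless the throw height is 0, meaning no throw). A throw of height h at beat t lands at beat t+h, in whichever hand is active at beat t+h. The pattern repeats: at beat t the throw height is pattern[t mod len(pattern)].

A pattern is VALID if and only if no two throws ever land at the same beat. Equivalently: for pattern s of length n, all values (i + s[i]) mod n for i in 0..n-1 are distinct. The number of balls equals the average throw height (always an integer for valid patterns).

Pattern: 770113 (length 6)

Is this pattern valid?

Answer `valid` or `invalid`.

Answer: invalid

Derivation:
i=0: (i + s[i]) mod n = (0 + 7) mod 6 = 1
i=1: (i + s[i]) mod n = (1 + 7) mod 6 = 2
i=2: (i + s[i]) mod n = (2 + 0) mod 6 = 2
i=3: (i + s[i]) mod n = (3 + 1) mod 6 = 4
i=4: (i + s[i]) mod n = (4 + 1) mod 6 = 5
i=5: (i + s[i]) mod n = (5 + 3) mod 6 = 2
Residues: [1, 2, 2, 4, 5, 2], distinct: False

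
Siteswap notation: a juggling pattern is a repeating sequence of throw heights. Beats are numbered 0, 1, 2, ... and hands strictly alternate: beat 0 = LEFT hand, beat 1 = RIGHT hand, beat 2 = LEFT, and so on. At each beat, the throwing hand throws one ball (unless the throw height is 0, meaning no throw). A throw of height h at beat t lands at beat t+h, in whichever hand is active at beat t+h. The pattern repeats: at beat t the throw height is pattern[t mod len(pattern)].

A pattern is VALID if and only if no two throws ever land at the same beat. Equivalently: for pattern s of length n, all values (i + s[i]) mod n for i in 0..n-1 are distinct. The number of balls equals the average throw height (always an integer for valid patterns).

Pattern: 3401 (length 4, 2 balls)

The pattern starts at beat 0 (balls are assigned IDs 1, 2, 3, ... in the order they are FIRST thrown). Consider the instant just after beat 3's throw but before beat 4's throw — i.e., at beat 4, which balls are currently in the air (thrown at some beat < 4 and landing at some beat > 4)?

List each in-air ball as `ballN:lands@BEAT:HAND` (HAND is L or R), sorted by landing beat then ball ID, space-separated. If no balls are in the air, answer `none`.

Beat 0 (L): throw ball1 h=3 -> lands@3:R; in-air after throw: [b1@3:R]
Beat 1 (R): throw ball2 h=4 -> lands@5:R; in-air after throw: [b1@3:R b2@5:R]
Beat 3 (R): throw ball1 h=1 -> lands@4:L; in-air after throw: [b1@4:L b2@5:R]
Beat 4 (L): throw ball1 h=3 -> lands@7:R; in-air after throw: [b2@5:R b1@7:R]

Answer: ball2:lands@5:R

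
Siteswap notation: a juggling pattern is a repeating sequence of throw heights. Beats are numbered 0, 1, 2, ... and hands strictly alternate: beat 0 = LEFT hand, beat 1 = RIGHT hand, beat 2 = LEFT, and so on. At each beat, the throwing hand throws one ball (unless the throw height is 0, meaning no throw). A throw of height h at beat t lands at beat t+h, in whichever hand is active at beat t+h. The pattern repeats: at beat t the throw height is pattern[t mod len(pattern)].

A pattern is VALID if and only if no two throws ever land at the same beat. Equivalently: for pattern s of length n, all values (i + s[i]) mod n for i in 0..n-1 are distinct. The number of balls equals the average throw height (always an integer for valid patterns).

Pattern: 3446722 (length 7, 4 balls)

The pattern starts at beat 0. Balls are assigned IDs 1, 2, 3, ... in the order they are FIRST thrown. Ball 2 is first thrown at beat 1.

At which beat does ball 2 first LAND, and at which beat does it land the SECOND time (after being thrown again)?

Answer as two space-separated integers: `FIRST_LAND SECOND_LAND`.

Beat 0 (L): throw ball1 h=3 -> lands@3:R; in-air after throw: [b1@3:R]
Beat 1 (R): throw ball2 h=4 -> lands@5:R; in-air after throw: [b1@3:R b2@5:R]
Beat 2 (L): throw ball3 h=4 -> lands@6:L; in-air after throw: [b1@3:R b2@5:R b3@6:L]
Beat 3 (R): throw ball1 h=6 -> lands@9:R; in-air after throw: [b2@5:R b3@6:L b1@9:R]
Beat 4 (L): throw ball4 h=7 -> lands@11:R; in-air after throw: [b2@5:R b3@6:L b1@9:R b4@11:R]
Beat 5 (R): throw ball2 h=2 -> lands@7:R; in-air after throw: [b3@6:L b2@7:R b1@9:R b4@11:R]
Beat 6 (L): throw ball3 h=2 -> lands@8:L; in-air after throw: [b2@7:R b3@8:L b1@9:R b4@11:R]
Beat 7 (R): throw ball2 h=3 -> lands@10:L; in-air after throw: [b3@8:L b1@9:R b2@10:L b4@11:R]
Ball 2: thrown@1 h=4 -> first land @5; rethrown@5 h=2 -> second land @7

Answer: 5 7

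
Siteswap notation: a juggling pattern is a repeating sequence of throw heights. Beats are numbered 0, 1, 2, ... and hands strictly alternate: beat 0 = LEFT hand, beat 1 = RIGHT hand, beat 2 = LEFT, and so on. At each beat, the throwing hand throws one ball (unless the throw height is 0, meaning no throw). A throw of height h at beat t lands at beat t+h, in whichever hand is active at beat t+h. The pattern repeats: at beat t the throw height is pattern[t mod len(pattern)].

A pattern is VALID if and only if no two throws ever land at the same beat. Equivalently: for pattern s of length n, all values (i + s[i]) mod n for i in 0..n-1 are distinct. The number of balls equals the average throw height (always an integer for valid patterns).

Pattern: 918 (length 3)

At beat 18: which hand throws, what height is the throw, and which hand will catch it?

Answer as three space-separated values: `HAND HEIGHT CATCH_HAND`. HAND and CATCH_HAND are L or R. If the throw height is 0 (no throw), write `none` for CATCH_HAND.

Beat 18: 18 mod 2 = 0, so hand = L
Throw height = pattern[18 mod 3] = pattern[0] = 9
Lands at beat 18+9=27, 27 mod 2 = 1, so catch hand = R

Answer: L 9 R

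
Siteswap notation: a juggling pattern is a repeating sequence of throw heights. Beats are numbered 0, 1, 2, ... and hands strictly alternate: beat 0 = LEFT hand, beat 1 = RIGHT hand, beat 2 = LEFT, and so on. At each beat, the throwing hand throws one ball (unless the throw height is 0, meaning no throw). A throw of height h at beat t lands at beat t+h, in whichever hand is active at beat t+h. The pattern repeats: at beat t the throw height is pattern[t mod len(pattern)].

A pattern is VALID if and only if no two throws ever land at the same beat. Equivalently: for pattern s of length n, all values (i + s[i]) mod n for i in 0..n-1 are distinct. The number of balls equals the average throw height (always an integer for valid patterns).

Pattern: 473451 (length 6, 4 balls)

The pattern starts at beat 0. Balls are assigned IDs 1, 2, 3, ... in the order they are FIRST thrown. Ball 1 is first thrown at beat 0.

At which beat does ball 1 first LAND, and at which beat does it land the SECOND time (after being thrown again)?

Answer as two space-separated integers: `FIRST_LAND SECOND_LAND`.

Answer: 4 9

Derivation:
Beat 0 (L): throw ball1 h=4 -> lands@4:L; in-air after throw: [b1@4:L]
Beat 1 (R): throw ball2 h=7 -> lands@8:L; in-air after throw: [b1@4:L b2@8:L]
Beat 2 (L): throw ball3 h=3 -> lands@5:R; in-air after throw: [b1@4:L b3@5:R b2@8:L]
Beat 3 (R): throw ball4 h=4 -> lands@7:R; in-air after throw: [b1@4:L b3@5:R b4@7:R b2@8:L]
Beat 4 (L): throw ball1 h=5 -> lands@9:R; in-air after throw: [b3@5:R b4@7:R b2@8:L b1@9:R]
Beat 5 (R): throw ball3 h=1 -> lands@6:L; in-air after throw: [b3@6:L b4@7:R b2@8:L b1@9:R]
Beat 6 (L): throw ball3 h=4 -> lands@10:L; in-air after throw: [b4@7:R b2@8:L b1@9:R b3@10:L]
Beat 7 (R): throw ball4 h=7 -> lands@14:L; in-air after throw: [b2@8:L b1@9:R b3@10:L b4@14:L]
Beat 8 (L): throw ball2 h=3 -> lands@11:R; in-air after throw: [b1@9:R b3@10:L b2@11:R b4@14:L]
Beat 9 (R): throw ball1 h=4 -> lands@13:R; in-air after throw: [b3@10:L b2@11:R b1@13:R b4@14:L]
Ball 1: thrown@0 h=4 -> first land @4; rethrown@4 h=5 -> second land @9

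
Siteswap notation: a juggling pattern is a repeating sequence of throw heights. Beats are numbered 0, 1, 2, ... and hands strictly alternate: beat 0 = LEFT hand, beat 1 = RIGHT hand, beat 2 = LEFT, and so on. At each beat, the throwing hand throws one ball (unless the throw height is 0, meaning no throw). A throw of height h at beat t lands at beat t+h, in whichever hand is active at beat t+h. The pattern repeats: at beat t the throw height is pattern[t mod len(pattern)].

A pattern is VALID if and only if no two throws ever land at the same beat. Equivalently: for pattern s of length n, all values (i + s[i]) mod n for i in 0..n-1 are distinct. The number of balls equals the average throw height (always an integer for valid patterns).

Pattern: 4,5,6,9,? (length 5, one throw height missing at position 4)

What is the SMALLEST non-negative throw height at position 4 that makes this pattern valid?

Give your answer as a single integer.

i=0: (0 + 4) mod 5 = 4
i=1: (1 + 5) mod 5 = 1
i=2: (2 + 6) mod 5 = 3
i=3: (3 + 9) mod 5 = 2
i=4: s[i]=? (unknown)
Known residues: [1, 2, 3, 4]; need a permutation of 0..4, so missing residue r = 0
Need (4 + s) mod 5 = 0; smallest s = (0 - 4) mod 5 = 1

Answer: 1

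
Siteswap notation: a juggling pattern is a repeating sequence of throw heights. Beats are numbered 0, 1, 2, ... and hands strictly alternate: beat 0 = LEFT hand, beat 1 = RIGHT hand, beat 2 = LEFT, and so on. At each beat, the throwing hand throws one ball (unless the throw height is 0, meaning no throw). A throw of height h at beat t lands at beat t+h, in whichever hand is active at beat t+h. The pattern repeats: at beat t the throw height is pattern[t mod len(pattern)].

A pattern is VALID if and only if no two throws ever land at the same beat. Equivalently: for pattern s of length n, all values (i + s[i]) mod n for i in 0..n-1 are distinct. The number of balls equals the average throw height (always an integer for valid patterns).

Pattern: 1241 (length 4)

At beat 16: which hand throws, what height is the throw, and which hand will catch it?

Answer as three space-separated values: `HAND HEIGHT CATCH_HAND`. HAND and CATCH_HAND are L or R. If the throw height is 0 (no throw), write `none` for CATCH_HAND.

Answer: L 1 R

Derivation:
Beat 16: 16 mod 2 = 0, so hand = L
Throw height = pattern[16 mod 4] = pattern[0] = 1
Lands at beat 16+1=17, 17 mod 2 = 1, so catch hand = R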